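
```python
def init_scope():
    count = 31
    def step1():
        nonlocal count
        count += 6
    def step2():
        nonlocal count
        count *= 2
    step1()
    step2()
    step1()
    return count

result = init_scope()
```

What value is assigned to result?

Step 1: count = 31.
Step 2: step1(): count = 31 + 6 = 37.
Step 3: step2(): count = 37 * 2 = 74.
Step 4: step1(): count = 74 + 6 = 80. result = 80

The answer is 80.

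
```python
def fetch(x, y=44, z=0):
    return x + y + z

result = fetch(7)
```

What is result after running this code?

Step 1: fetch(7) uses defaults y = 44, z = 0.
Step 2: Returns 7 + 44 + 0 = 51.
Step 3: result = 51

The answer is 51.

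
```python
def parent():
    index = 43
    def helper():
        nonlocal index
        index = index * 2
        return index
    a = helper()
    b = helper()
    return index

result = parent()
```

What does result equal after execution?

Step 1: index starts at 43.
Step 2: First helper(): index = 43 * 2 = 86.
Step 3: Second helper(): index = 86 * 2 = 172.
Step 4: result = 172

The answer is 172.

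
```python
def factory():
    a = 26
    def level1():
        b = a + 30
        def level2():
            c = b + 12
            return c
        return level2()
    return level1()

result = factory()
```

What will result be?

Step 1: a = 26. b = a + 30 = 56.
Step 2: c = b + 12 = 56 + 12 = 68.
Step 3: result = 68

The answer is 68.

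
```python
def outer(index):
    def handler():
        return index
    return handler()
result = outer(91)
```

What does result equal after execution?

Step 1: outer(91) binds parameter index = 91.
Step 2: handler() looks up index in enclosing scope and finds the parameter index = 91.
Step 3: result = 91

The answer is 91.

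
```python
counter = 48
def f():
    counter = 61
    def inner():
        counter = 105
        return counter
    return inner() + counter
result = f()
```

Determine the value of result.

Step 1: f() has local counter = 61. inner() has local counter = 105.
Step 2: inner() returns its local counter = 105.
Step 3: f() returns 105 + its own counter (61) = 166

The answer is 166.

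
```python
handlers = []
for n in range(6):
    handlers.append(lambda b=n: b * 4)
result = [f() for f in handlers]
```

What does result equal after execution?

Step 1: Default arg b=n captures n at each iteration.
Step 2: handlers[k] has b defaulting to k, returns k * 4.
Step 3: result = [0, 4, 8, 12, 16, 20]

The answer is [0, 4, 8, 12, 16, 20].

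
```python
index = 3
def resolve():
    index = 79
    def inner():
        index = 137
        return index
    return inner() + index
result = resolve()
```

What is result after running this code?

Step 1: resolve() has local index = 79. inner() has local index = 137.
Step 2: inner() returns its local index = 137.
Step 3: resolve() returns 137 + its own index (79) = 216

The answer is 216.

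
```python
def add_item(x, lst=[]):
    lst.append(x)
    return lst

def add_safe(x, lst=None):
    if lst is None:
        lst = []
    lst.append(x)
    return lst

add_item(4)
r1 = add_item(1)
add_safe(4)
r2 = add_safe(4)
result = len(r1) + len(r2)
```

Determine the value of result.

Step 1: add_item shares mutable default: after 2 calls, lst = [4, 1], len = 2.
Step 2: add_safe creates fresh list each time: r2 = [4], len = 1.
Step 3: result = 2 + 1 = 3

The answer is 3.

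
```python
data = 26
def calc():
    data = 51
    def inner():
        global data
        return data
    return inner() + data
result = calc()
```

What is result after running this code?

Step 1: Global data = 26. calc() shadows with local data = 51.
Step 2: inner() uses global keyword, so inner() returns global data = 26.
Step 3: calc() returns 26 + 51 = 77

The answer is 77.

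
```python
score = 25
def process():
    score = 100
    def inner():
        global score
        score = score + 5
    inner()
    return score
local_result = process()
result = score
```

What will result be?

Step 1: Global score = 25. process() creates local score = 100.
Step 2: inner() declares global score and adds 5: global score = 25 + 5 = 30.
Step 3: process() returns its local score = 100 (unaffected by inner).
Step 4: result = global score = 30

The answer is 30.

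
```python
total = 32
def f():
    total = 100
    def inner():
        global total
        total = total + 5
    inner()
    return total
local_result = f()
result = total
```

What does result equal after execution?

Step 1: Global total = 32. f() creates local total = 100.
Step 2: inner() declares global total and adds 5: global total = 32 + 5 = 37.
Step 3: f() returns its local total = 100 (unaffected by inner).
Step 4: result = global total = 37

The answer is 37.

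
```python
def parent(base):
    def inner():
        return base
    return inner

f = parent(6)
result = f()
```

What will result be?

Step 1: parent(6) creates closure capturing base = 6.
Step 2: f() returns the captured base = 6.
Step 3: result = 6

The answer is 6.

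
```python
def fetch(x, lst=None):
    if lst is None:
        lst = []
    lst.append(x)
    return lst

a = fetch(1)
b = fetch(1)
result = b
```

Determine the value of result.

Step 1: None default with guard creates a NEW list each call.
Step 2: a = [1] (fresh list). b = [1] (another fresh list).
Step 3: result = [1] (this is the fix for mutable default)

The answer is [1].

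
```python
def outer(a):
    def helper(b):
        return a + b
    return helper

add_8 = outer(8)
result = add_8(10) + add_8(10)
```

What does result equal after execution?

Step 1: add_8 captures a = 8.
Step 2: add_8(10) = 8 + 10 = 18, called twice.
Step 3: result = 18 + 18 = 36

The answer is 36.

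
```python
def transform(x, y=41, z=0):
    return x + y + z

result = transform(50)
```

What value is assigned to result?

Step 1: transform(50) uses defaults y = 41, z = 0.
Step 2: Returns 50 + 41 + 0 = 91.
Step 3: result = 91

The answer is 91.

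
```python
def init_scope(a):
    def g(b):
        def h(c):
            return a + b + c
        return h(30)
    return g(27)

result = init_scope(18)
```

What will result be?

Step 1: a = 18, b = 27, c = 30 across three nested scopes.
Step 2: h() accesses all three via LEGB rule.
Step 3: result = 18 + 27 + 30 = 75

The answer is 75.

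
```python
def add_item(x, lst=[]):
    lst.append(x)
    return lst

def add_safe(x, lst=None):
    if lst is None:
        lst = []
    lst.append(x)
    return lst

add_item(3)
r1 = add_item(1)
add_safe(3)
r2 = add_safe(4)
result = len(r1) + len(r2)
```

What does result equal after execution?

Step 1: add_item shares mutable default: after 2 calls, lst = [3, 1], len = 2.
Step 2: add_safe creates fresh list each time: r2 = [4], len = 1.
Step 3: result = 2 + 1 = 3

The answer is 3.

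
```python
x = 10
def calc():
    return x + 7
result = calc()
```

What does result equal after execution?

Step 1: x = 10 is defined globally.
Step 2: calc() looks up x from global scope = 10, then computes 10 + 7 = 17.
Step 3: result = 17

The answer is 17.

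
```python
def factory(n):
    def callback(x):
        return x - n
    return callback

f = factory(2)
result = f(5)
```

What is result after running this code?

Step 1: factory(2) creates a closure capturing n = 2.
Step 2: f(5) computes 5 - 2 = 3.
Step 3: result = 3

The answer is 3.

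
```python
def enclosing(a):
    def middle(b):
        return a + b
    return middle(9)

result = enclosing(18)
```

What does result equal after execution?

Step 1: enclosing(18) passes a = 18.
Step 2: middle(9) has b = 9, reads a = 18 from enclosing.
Step 3: result = 18 + 9 = 27

The answer is 27.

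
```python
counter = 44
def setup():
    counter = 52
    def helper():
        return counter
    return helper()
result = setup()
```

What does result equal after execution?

Step 1: counter = 44 globally, but setup() defines counter = 52 locally.
Step 2: helper() looks up counter. Not in local scope, so checks enclosing scope (setup) and finds counter = 52.
Step 3: result = 52

The answer is 52.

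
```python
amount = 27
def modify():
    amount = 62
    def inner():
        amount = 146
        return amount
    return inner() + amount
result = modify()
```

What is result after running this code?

Step 1: modify() has local amount = 62. inner() has local amount = 146.
Step 2: inner() returns its local amount = 146.
Step 3: modify() returns 146 + its own amount (62) = 208

The answer is 208.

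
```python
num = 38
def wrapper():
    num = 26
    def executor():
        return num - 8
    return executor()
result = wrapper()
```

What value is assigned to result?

Step 1: wrapper() shadows global num with num = 26.
Step 2: executor() finds num = 26 in enclosing scope, computes 26 - 8 = 18.
Step 3: result = 18

The answer is 18.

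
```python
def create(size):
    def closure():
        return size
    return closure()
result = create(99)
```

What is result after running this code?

Step 1: create(99) binds parameter size = 99.
Step 2: closure() looks up size in enclosing scope and finds the parameter size = 99.
Step 3: result = 99

The answer is 99.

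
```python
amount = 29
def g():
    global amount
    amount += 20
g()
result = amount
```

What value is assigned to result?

Step 1: amount = 29 globally.
Step 2: g() modifies global amount: amount += 20 = 49.
Step 3: result = 49

The answer is 49.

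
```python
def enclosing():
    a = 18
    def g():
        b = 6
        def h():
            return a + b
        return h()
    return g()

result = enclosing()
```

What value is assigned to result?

Step 1: enclosing() defines a = 18. g() defines b = 6.
Step 2: h() accesses both from enclosing scopes: a = 18, b = 6.
Step 3: result = 18 + 6 = 24

The answer is 24.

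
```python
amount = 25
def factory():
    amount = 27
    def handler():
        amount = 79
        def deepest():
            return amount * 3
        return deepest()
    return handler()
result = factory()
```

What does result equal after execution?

Step 1: deepest() looks up amount through LEGB: not local, finds amount = 79 in enclosing handler().
Step 2: Returns 79 * 3 = 237.
Step 3: result = 237

The answer is 237.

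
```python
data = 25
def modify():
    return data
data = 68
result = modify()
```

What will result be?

Step 1: data is first set to 25, then reassigned to 68.
Step 2: modify() is called after the reassignment, so it looks up the current global data = 68.
Step 3: result = 68

The answer is 68.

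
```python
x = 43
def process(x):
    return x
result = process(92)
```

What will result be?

Step 1: Global x = 43.
Step 2: process(92) takes parameter x = 92, which shadows the global.
Step 3: result = 92

The answer is 92.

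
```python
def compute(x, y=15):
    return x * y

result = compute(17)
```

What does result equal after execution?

Step 1: compute(17) uses default y = 15.
Step 2: Returns 17 * 15 = 255.
Step 3: result = 255

The answer is 255.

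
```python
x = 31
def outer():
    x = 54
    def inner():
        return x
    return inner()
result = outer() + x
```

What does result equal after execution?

Step 1: Global x = 31. outer() shadows with x = 54.
Step 2: inner() returns enclosing x = 54. outer() = 54.
Step 3: result = 54 + global x (31) = 85

The answer is 85.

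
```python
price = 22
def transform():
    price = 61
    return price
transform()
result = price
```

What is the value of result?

Step 1: Global price = 22.
Step 2: transform() creates local price = 61 (shadow, not modification).
Step 3: After transform() returns, global price is unchanged. result = 22

The answer is 22.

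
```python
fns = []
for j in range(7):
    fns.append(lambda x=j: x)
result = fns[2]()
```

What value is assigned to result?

Step 1: Default argument x=j captures j's value at each iteration.
Step 2: fns[2] captured x = 2 when j was 2.
Step 3: result = 2

The answer is 2.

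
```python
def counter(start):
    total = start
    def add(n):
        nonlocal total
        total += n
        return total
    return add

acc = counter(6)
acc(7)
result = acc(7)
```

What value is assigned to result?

Step 1: counter(6) creates closure with total = 6.
Step 2: First acc(7): total = 6 + 7 = 13.
Step 3: Second acc(7): total = 13 + 7 = 20. result = 20

The answer is 20.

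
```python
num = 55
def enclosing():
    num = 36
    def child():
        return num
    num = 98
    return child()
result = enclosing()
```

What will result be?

Step 1: enclosing() sets num = 36, then later num = 98.
Step 2: child() is called after num is reassigned to 98. Closures capture variables by reference, not by value.
Step 3: result = 98

The answer is 98.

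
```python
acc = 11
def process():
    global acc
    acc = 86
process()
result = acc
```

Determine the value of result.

Step 1: acc = 11 globally.
Step 2: process() declares global acc and sets it to 86.
Step 3: After process(), global acc = 86. result = 86

The answer is 86.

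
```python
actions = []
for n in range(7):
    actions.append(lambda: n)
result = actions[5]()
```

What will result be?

Step 1: The loop creates 7 lambdas, all referencing the same variable n.
Step 2: After the loop, n = 6 (final value).
Step 3: actions[5]() looks up n at call time and finds 6. This is the late binding gotcha. result = 6

The answer is 6.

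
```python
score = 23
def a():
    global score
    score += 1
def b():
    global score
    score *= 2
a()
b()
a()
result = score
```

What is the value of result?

Step 1: score = 23.
Step 2: a(): score = 23 + 1 = 24.
Step 3: b(): score = 24 * 2 = 48.
Step 4: a(): score = 48 + 1 = 49

The answer is 49.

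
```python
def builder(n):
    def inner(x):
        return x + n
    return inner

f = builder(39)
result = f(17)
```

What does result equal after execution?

Step 1: builder(39) creates a closure that captures n = 39.
Step 2: f(17) calls the closure with x = 17, returning 17 + 39 = 56.
Step 3: result = 56

The answer is 56.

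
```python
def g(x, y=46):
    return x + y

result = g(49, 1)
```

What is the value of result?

Step 1: g(49, 1) overrides default y with 1.
Step 2: Returns 49 + 1 = 50.
Step 3: result = 50

The answer is 50.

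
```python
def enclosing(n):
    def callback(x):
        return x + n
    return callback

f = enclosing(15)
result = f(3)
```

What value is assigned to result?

Step 1: enclosing(15) creates a closure that captures n = 15.
Step 2: f(3) calls the closure with x = 3, returning 3 + 15 = 18.
Step 3: result = 18

The answer is 18.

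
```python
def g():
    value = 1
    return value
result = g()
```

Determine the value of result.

Step 1: g() defines value = 1 in its local scope.
Step 2: return value finds the local variable value = 1.
Step 3: result = 1

The answer is 1.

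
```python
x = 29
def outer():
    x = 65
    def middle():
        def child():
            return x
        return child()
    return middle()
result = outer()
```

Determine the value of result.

Step 1: outer() defines x = 65. middle() and child() have no local x.
Step 2: child() checks local (none), enclosing middle() (none), enclosing outer() and finds x = 65.
Step 3: result = 65

The answer is 65.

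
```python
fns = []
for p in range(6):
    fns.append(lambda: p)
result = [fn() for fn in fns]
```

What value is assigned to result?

Step 1: All 6 lambdas share the same variable p.
Step 2: After the loop, p = 5.
Step 3: Each call returns 5. result = [5, 5, 5, 5, 5, 5]

The answer is [5, 5, 5, 5, 5, 5].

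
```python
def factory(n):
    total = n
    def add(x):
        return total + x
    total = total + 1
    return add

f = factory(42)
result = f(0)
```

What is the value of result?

Step 1: factory(42) sets total = 42, then total = 42 + 1 = 43.
Step 2: Closures capture by reference, so add sees total = 43.
Step 3: f(0) returns 43 + 0 = 43

The answer is 43.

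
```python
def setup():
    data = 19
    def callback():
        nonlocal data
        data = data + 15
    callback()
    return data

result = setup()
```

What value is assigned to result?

Step 1: setup() sets data = 19.
Step 2: callback() uses nonlocal to modify data in setup's scope: data = 19 + 15 = 34.
Step 3: setup() returns the modified data = 34

The answer is 34.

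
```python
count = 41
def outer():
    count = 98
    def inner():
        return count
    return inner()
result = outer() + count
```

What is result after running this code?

Step 1: Global count = 41. outer() shadows with count = 98.
Step 2: inner() returns enclosing count = 98. outer() = 98.
Step 3: result = 98 + global count (41) = 139

The answer is 139.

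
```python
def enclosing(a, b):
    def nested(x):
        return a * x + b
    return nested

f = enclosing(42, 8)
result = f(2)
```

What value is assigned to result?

Step 1: enclosing(42, 8) captures a = 42, b = 8.
Step 2: f(2) computes 42 * 2 + 8 = 92.
Step 3: result = 92

The answer is 92.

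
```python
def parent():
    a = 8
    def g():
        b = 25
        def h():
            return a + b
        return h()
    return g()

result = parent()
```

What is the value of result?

Step 1: parent() defines a = 8. g() defines b = 25.
Step 2: h() accesses both from enclosing scopes: a = 8, b = 25.
Step 3: result = 8 + 25 = 33

The answer is 33.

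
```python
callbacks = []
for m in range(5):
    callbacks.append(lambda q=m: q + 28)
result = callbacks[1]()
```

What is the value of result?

Step 1: Default argument q=m captures m's value at definition time.
Step 2: callbacks[1] was defined when m = 1, so q defaults to 1.
Step 3: result = 1 + 28 = 29 (default arg fixes the late binding issue)

The answer is 29.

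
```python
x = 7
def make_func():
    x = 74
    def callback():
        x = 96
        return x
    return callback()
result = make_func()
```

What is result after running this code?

Step 1: Three scopes define x: global (7), make_func (74), callback (96).
Step 2: callback() has its own local x = 96, which shadows both enclosing and global.
Step 3: result = 96 (local wins in LEGB)

The answer is 96.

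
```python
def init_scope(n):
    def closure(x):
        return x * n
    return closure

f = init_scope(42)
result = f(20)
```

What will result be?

Step 1: init_scope(42) creates a closure capturing n = 42.
Step 2: f(20) computes 20 * 42 = 840.
Step 3: result = 840

The answer is 840.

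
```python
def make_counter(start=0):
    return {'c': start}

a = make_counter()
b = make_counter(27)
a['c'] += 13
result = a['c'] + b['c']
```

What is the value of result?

Step 1: make_counter() returns a new dict each call (immutable default 0).
Step 2: a = {'c': 0}, b = {'c': 27}.
Step 3: a['c'] += 13 = 13. result = 13 + 27 = 40

The answer is 40.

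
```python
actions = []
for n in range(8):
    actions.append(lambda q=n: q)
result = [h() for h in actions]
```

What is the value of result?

Step 1: Default arg q=n captures n at each iteration.
Step 2: Each lambda has its own default: 0, 1, ..., 7.
Step 3: result = [0, 1, 2, 3, 4, 5, 6, 7]

The answer is [0, 1, 2, 3, 4, 5, 6, 7].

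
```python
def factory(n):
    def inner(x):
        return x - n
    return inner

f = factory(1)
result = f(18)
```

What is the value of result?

Step 1: factory(1) creates a closure capturing n = 1.
Step 2: f(18) computes 18 - 1 = 17.
Step 3: result = 17

The answer is 17.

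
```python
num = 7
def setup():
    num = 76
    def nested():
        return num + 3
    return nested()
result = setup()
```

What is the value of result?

Step 1: setup() shadows global num with num = 76.
Step 2: nested() finds num = 76 in enclosing scope, computes 76 + 3 = 79.
Step 3: result = 79

The answer is 79.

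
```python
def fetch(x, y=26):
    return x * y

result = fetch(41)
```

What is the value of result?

Step 1: fetch(41) uses default y = 26.
Step 2: Returns 41 * 26 = 1066.
Step 3: result = 1066

The answer is 1066.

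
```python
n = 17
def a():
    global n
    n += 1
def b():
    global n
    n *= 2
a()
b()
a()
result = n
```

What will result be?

Step 1: n = 17.
Step 2: a(): n = 17 + 1 = 18.
Step 3: b(): n = 18 * 2 = 36.
Step 4: a(): n = 36 + 1 = 37

The answer is 37.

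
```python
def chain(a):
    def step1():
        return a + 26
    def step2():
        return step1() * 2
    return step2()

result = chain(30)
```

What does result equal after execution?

Step 1: chain(30) captures a = 30.
Step 2: step2() calls step1() which returns 30 + 26 = 56.
Step 3: step2() returns 56 * 2 = 112

The answer is 112.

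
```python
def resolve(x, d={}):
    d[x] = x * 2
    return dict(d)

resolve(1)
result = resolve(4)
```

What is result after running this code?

Step 1: Mutable default dict is shared across calls.
Step 2: First call adds 1: 2. Second call adds 4: 8.
Step 3: result = {1: 2, 4: 8}

The answer is {1: 2, 4: 8}.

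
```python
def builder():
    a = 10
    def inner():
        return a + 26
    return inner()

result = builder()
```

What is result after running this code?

Step 1: builder() defines a = 10.
Step 2: inner() reads a = 10 from enclosing scope, returns 10 + 26 = 36.
Step 3: result = 36

The answer is 36.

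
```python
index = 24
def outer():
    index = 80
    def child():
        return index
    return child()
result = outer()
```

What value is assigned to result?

Step 1: index = 24 globally, but outer() defines index = 80 locally.
Step 2: child() looks up index. Not in local scope, so checks enclosing scope (outer) and finds index = 80.
Step 3: result = 80

The answer is 80.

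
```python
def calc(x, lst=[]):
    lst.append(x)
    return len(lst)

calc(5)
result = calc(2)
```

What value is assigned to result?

Step 1: Mutable default list persists between calls.
Step 2: First call: lst = [5], len = 1. Second call: lst = [5, 2], len = 2.
Step 3: result = 2

The answer is 2.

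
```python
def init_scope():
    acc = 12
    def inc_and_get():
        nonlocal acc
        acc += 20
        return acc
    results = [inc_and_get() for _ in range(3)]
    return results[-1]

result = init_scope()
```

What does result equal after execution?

Step 1: acc = 12.
Step 2: Three calls to inc_and_get(), each adding 20.
Step 3: Last value = 12 + 20 * 3 = 72

The answer is 72.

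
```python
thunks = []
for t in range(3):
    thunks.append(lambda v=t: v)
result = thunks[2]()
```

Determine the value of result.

Step 1: Default argument v=t captures t's value at each iteration.
Step 2: thunks[2] captured v = 2 when t was 2.
Step 3: result = 2

The answer is 2.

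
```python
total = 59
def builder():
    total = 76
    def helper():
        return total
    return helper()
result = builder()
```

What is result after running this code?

Step 1: total = 59 globally, but builder() defines total = 76 locally.
Step 2: helper() looks up total. Not in local scope, so checks enclosing scope (builder) and finds total = 76.
Step 3: result = 76

The answer is 76.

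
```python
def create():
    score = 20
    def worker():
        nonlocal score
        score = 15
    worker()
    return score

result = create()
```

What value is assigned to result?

Step 1: create() sets score = 20.
Step 2: worker() uses nonlocal to reassign score = 15.
Step 3: result = 15

The answer is 15.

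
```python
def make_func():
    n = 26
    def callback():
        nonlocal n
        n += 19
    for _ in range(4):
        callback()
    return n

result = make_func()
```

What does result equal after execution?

Step 1: n = 26.
Step 2: callback() is called 4 times in a loop, each adding 19 via nonlocal.
Step 3: n = 26 + 19 * 4 = 102

The answer is 102.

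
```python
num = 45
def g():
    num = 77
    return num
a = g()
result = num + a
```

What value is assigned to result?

Step 1: Global num = 45. g() returns local num = 77.
Step 2: a = 77. Global num still = 45.
Step 3: result = 45 + 77 = 122

The answer is 122.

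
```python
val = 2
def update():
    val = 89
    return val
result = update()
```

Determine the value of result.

Step 1: Global val = 2.
Step 2: update() creates local val = 89, shadowing the global.
Step 3: Returns local val = 89. result = 89

The answer is 89.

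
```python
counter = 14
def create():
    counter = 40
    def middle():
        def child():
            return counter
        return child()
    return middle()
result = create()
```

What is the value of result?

Step 1: create() defines counter = 40. middle() and child() have no local counter.
Step 2: child() checks local (none), enclosing middle() (none), enclosing create() and finds counter = 40.
Step 3: result = 40

The answer is 40.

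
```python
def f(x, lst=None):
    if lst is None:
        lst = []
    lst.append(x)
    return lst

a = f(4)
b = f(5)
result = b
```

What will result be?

Step 1: None default with guard creates a NEW list each call.
Step 2: a = [4] (fresh list). b = [5] (another fresh list).
Step 3: result = [5] (this is the fix for mutable default)

The answer is [5].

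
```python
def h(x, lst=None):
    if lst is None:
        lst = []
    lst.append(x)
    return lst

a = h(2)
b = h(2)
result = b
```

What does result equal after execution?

Step 1: None default with guard creates a NEW list each call.
Step 2: a = [2] (fresh list). b = [2] (another fresh list).
Step 3: result = [2] (this is the fix for mutable default)

The answer is [2].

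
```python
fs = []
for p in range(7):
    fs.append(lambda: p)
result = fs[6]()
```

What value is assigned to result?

Step 1: The loop creates 7 lambdas, all referencing the same variable p.
Step 2: After the loop, p = 6 (final value).
Step 3: fs[6]() looks up p at call time and finds 6. This is the late binding gotcha. result = 6

The answer is 6.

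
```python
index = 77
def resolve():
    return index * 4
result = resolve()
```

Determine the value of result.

Step 1: index = 77 is defined globally.
Step 2: resolve() looks up index from global scope = 77, then computes 77 * 4 = 308.
Step 3: result = 308

The answer is 308.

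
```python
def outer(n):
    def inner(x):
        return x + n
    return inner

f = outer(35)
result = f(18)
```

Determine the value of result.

Step 1: outer(35) creates a closure that captures n = 35.
Step 2: f(18) calls the closure with x = 18, returning 18 + 35 = 53.
Step 3: result = 53

The answer is 53.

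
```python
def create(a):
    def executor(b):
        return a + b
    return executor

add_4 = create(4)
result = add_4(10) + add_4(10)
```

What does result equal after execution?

Step 1: add_4 captures a = 4.
Step 2: add_4(10) = 4 + 10 = 14, called twice.
Step 3: result = 14 + 14 = 28

The answer is 28.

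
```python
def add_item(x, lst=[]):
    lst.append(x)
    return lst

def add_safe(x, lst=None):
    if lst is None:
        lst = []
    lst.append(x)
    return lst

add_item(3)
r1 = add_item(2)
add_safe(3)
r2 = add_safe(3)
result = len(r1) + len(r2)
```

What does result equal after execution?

Step 1: add_item shares mutable default: after 2 calls, lst = [3, 2], len = 2.
Step 2: add_safe creates fresh list each time: r2 = [3], len = 1.
Step 3: result = 2 + 1 = 3

The answer is 3.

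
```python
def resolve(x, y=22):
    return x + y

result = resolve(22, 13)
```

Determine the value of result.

Step 1: resolve(22, 13) overrides default y with 13.
Step 2: Returns 22 + 13 = 35.
Step 3: result = 35

The answer is 35.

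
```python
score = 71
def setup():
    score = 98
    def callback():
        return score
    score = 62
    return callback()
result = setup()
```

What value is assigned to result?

Step 1: setup() sets score = 98, then later score = 62.
Step 2: callback() is called after score is reassigned to 62. Closures capture variables by reference, not by value.
Step 3: result = 62

The answer is 62.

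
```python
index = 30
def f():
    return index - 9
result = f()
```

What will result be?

Step 1: index = 30 is defined globally.
Step 2: f() looks up index from global scope = 30, then computes 30 - 9 = 21.
Step 3: result = 21

The answer is 21.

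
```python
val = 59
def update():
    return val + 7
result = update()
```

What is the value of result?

Step 1: val = 59 is defined globally.
Step 2: update() looks up val from global scope = 59, then computes 59 + 7 = 66.
Step 3: result = 66

The answer is 66.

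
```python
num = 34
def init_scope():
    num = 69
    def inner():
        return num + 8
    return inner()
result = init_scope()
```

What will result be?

Step 1: init_scope() shadows global num with num = 69.
Step 2: inner() finds num = 69 in enclosing scope, computes 69 + 8 = 77.
Step 3: result = 77

The answer is 77.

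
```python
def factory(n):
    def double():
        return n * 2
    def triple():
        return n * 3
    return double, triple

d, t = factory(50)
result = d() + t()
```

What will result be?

Step 1: Both closures capture the same n = 50.
Step 2: d() = 50 * 2 = 100, t() = 50 * 3 = 150.
Step 3: result = 100 + 150 = 250

The answer is 250.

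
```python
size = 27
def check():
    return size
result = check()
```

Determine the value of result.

Step 1: size = 27 is defined in the global scope.
Step 2: check() looks up size. No local size exists, so Python checks the global scope via LEGB rule and finds size = 27.
Step 3: result = 27

The answer is 27.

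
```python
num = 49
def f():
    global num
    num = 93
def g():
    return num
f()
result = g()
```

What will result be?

Step 1: num = 49.
Step 2: f() sets global num = 93.
Step 3: g() reads global num = 93. result = 93

The answer is 93.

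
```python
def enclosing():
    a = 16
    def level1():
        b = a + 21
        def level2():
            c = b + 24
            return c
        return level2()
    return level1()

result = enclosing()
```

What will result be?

Step 1: a = 16. b = a + 21 = 37.
Step 2: c = b + 24 = 37 + 24 = 61.
Step 3: result = 61

The answer is 61.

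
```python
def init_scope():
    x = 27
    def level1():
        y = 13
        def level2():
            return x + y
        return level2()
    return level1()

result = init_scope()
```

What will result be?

Step 1: x = 27 in init_scope. y = 13 in level1.
Step 2: level2() reads x = 27 and y = 13 from enclosing scopes.
Step 3: result = 27 + 13 = 40

The answer is 40.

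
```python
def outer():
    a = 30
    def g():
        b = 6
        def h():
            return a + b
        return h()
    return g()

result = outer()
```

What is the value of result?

Step 1: outer() defines a = 30. g() defines b = 6.
Step 2: h() accesses both from enclosing scopes: a = 30, b = 6.
Step 3: result = 30 + 6 = 36

The answer is 36.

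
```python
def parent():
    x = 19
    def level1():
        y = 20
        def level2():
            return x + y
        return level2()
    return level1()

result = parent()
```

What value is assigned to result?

Step 1: x = 19 in parent. y = 20 in level1.
Step 2: level2() reads x = 19 and y = 20 from enclosing scopes.
Step 3: result = 19 + 20 = 39

The answer is 39.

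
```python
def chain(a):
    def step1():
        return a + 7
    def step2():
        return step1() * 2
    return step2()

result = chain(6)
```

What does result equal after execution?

Step 1: chain(6) captures a = 6.
Step 2: step2() calls step1() which returns 6 + 7 = 13.
Step 3: step2() returns 13 * 2 = 26

The answer is 26.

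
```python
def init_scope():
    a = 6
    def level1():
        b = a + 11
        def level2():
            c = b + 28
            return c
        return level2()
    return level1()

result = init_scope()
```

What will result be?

Step 1: a = 6. b = a + 11 = 17.
Step 2: c = b + 28 = 17 + 28 = 45.
Step 3: result = 45

The answer is 45.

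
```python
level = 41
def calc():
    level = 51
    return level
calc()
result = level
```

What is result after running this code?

Step 1: Global level = 41.
Step 2: calc() creates local level = 51 (shadow, not modification).
Step 3: After calc() returns, global level is unchanged. result = 41

The answer is 41.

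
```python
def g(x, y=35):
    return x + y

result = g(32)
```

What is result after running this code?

Step 1: g(32) uses default y = 35.
Step 2: Returns 32 + 35 = 67.
Step 3: result = 67

The answer is 67.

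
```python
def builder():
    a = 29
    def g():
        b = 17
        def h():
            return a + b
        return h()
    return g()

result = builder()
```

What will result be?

Step 1: builder() defines a = 29. g() defines b = 17.
Step 2: h() accesses both from enclosing scopes: a = 29, b = 17.
Step 3: result = 29 + 17 = 46

The answer is 46.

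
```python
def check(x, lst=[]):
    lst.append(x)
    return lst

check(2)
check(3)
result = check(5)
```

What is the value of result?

Step 1: Mutable default argument gotcha! The list [] is created once.
Step 2: Each call appends to the SAME list: [2], [2, 3], [2, 3, 5].
Step 3: result = [2, 3, 5]

The answer is [2, 3, 5].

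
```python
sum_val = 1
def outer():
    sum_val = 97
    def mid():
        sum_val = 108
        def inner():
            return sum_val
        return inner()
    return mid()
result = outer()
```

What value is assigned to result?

Step 1: Three levels of shadowing: global 1, outer 97, mid 108.
Step 2: inner() finds sum_val = 108 in enclosing mid() scope.
Step 3: result = 108

The answer is 108.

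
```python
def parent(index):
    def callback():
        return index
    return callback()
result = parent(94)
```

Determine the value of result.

Step 1: parent(94) binds parameter index = 94.
Step 2: callback() looks up index in enclosing scope and finds the parameter index = 94.
Step 3: result = 94

The answer is 94.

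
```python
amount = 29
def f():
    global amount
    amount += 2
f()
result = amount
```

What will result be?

Step 1: amount = 29 globally.
Step 2: f() modifies global amount: amount += 2 = 31.
Step 3: result = 31

The answer is 31.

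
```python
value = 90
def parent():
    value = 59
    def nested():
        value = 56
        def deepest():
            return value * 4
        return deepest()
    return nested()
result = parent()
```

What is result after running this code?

Step 1: deepest() looks up value through LEGB: not local, finds value = 56 in enclosing nested().
Step 2: Returns 56 * 4 = 224.
Step 3: result = 224

The answer is 224.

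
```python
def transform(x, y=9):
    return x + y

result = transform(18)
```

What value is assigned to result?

Step 1: transform(18) uses default y = 9.
Step 2: Returns 18 + 9 = 27.
Step 3: result = 27

The answer is 27.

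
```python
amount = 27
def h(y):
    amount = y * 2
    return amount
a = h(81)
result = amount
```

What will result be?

Step 1: Global amount = 27.
Step 2: h(81) creates local amount = 81 * 2 = 162.
Step 3: Global amount unchanged because no global keyword. result = 27

The answer is 27.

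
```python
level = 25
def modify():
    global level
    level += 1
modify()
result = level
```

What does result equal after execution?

Step 1: level = 25 globally.
Step 2: modify() modifies global level: level += 1 = 26.
Step 3: result = 26

The answer is 26.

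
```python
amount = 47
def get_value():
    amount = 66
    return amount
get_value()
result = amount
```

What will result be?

Step 1: amount = 47 globally.
Step 2: get_value() creates a LOCAL amount = 66 (no global keyword!).
Step 3: The global amount is unchanged. result = 47

The answer is 47.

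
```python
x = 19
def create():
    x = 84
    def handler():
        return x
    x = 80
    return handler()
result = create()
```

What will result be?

Step 1: create() sets x = 84, then later x = 80.
Step 2: handler() is called after x is reassigned to 80. Closures capture variables by reference, not by value.
Step 3: result = 80

The answer is 80.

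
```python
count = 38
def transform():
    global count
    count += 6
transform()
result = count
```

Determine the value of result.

Step 1: count = 38 globally.
Step 2: transform() modifies global count: count += 6 = 44.
Step 3: result = 44

The answer is 44.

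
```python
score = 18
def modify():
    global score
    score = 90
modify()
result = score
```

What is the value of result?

Step 1: score = 18 globally.
Step 2: modify() declares global score and sets it to 90.
Step 3: After modify(), global score = 90. result = 90

The answer is 90.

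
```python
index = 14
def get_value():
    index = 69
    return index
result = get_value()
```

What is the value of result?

Step 1: Global index = 14.
Step 2: get_value() creates local index = 69, shadowing the global.
Step 3: Returns local index = 69. result = 69

The answer is 69.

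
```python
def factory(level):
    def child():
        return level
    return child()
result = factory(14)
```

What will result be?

Step 1: factory(14) binds parameter level = 14.
Step 2: child() looks up level in enclosing scope and finds the parameter level = 14.
Step 3: result = 14

The answer is 14.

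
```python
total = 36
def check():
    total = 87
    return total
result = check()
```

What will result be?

Step 1: Global total = 36.
Step 2: check() creates local total = 87, shadowing the global.
Step 3: Returns local total = 87. result = 87

The answer is 87.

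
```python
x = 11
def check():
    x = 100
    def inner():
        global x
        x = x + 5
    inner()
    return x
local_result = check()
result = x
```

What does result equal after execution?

Step 1: Global x = 11. check() creates local x = 100.
Step 2: inner() declares global x and adds 5: global x = 11 + 5 = 16.
Step 3: check() returns its local x = 100 (unaffected by inner).
Step 4: result = global x = 16

The answer is 16.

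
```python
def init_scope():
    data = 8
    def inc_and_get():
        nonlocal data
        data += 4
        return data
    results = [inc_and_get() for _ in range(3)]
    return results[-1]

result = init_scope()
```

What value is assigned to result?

Step 1: data = 8.
Step 2: Three calls to inc_and_get(), each adding 4.
Step 3: Last value = 8 + 4 * 3 = 20

The answer is 20.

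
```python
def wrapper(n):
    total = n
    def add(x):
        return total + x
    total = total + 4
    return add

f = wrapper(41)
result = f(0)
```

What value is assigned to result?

Step 1: wrapper(41) sets total = 41, then total = 41 + 4 = 45.
Step 2: Closures capture by reference, so add sees total = 45.
Step 3: f(0) returns 45 + 0 = 45

The answer is 45.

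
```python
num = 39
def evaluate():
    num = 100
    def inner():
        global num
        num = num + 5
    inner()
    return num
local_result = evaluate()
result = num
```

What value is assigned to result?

Step 1: Global num = 39. evaluate() creates local num = 100.
Step 2: inner() declares global num and adds 5: global num = 39 + 5 = 44.
Step 3: evaluate() returns its local num = 100 (unaffected by inner).
Step 4: result = global num = 44

The answer is 44.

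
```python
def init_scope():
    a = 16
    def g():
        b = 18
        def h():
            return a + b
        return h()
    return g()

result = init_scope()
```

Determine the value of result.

Step 1: init_scope() defines a = 16. g() defines b = 18.
Step 2: h() accesses both from enclosing scopes: a = 16, b = 18.
Step 3: result = 16 + 18 = 34

The answer is 34.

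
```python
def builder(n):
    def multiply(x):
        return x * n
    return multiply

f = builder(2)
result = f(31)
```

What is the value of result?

Step 1: builder(2) returns multiply closure with n = 2.
Step 2: f(31) computes 31 * 2 = 62.
Step 3: result = 62

The answer is 62.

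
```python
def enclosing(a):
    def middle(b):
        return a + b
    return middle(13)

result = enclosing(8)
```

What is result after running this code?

Step 1: enclosing(8) passes a = 8.
Step 2: middle(13) has b = 13, reads a = 8 from enclosing.
Step 3: result = 8 + 13 = 21

The answer is 21.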